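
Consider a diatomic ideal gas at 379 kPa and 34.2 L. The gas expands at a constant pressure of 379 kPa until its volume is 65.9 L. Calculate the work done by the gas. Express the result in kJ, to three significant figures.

Isobaric: W = P ΔV.
W = (379 kPa)(65.9 − 34.2 L) = (379)(31.7) = 12014 J.

W ≈ 12.0 kJ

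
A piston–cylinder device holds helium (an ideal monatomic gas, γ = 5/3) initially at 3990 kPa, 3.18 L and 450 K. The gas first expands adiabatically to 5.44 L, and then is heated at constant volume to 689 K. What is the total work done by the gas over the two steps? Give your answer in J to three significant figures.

W_total ≈ 5730 J

Step 1 (adiabatic): W = (P₁V₁ − P₂V₂)/(γ−1) = (12688 − 8871)/0.667 = 5726 J.
Step 2 (isochoric): W = 0 (constant volume).
W_total = 5726 + 0 = 5726 J.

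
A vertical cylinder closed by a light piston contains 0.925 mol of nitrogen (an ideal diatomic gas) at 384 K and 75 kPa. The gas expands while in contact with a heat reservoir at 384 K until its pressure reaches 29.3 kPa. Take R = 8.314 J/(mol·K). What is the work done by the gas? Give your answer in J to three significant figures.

W ≈ 2780 J

Isothermal process: W = nRT ln(V₂/V₁) = nRT ln(P₁/P₂).
W = (0.925)(8.314)(384) × ln(75/29.3)
  = 2953 × ln(2.56) = 2953 × 0.9399
W_by_gas = 2776 J.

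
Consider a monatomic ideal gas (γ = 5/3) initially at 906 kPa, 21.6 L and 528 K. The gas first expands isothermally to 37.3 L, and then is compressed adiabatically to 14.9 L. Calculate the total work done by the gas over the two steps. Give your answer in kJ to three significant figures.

W_total ≈ -14.1 kJ

Step 1 (isothermal): W = P₁V₁ ln(V₂/V₁) = (19570) ln(37.3/21.6) = 10691 J.
After step 1: P = 524.7 kPa, V = 37.3 L, T = 528 K.
Step 2 (adiabatic): W = (P₁V₁ − P₂V₂)/(γ−1) = (19570 − 36080)/0.667 = -24765 J.
W_total = 10691 − 24765 = -14074 J.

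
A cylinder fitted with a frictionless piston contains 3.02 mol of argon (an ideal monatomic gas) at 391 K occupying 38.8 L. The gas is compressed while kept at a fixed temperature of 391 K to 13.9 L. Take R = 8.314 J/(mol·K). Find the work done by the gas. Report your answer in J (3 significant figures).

W ≈ -10100 J

Isothermal: W = nRT ln(V₂/V₁).
W = (3.02)(8.314)(391) × ln(13.9/38.8)
  = 9817 × -1.027
W_by_gas = -10078 J.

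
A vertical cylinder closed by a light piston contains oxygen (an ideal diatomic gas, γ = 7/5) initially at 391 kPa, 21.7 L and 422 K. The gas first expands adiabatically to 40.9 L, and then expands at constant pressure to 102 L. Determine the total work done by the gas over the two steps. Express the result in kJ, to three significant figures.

W_total ≈ 14.6 kJ

Step 1 (adiabatic): W = (P₁V₁ − P₂V₂)/(γ−1) = (8485 − 6585)/0.4 = 4750 J.
After step 1: P = 161 kPa, V = 40.9 L, T = 327.5 K.
Step 2 (isobaric): W = PΔV = (161 kPa)(102 − 40.9 L) = 9837 J.
W_total = 4750 + 9837 = 14587 J.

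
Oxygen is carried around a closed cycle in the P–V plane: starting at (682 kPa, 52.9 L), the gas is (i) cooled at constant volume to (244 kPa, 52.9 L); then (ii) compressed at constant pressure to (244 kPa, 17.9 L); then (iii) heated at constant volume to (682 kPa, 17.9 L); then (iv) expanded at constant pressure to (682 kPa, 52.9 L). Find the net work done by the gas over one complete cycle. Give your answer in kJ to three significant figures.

Constant-volume legs do no work.
W(ii) = (244)(17.9 − 52.9) = -8540 J; W(iv) = (682)(52.9 − 17.9) = 23870 J.
W_net = -8540 + 23870 = 15330 J (the clockwise enclosed area).

W_net ≈ 15.3 kJ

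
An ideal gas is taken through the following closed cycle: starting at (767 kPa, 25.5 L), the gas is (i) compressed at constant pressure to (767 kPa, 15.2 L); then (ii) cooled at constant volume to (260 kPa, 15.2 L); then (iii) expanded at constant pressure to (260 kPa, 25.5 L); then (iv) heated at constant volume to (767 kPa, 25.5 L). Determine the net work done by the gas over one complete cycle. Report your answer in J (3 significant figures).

Constant-volume legs do no work.
W(i) = (767)(15.2 − 25.5) = -7900 J; W(iii) = (260)(25.5 − 15.2) = 2678 J.
W_net = -7900 + 2678 = -5222 J (the counter-clockwise enclosed area).

W_net ≈ -5220 J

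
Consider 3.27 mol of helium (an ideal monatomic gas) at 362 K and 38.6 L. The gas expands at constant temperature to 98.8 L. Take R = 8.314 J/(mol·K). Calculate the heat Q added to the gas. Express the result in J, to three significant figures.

Q ≈ 9250 J

Isothermal ⇒ ΔU = 0, so Q = W = nRT ln(V₂/V₁).
Q = (3.27)(8.314)(362) ln(98.8/38.6) = 9842 × 0.9398 = 9250 J.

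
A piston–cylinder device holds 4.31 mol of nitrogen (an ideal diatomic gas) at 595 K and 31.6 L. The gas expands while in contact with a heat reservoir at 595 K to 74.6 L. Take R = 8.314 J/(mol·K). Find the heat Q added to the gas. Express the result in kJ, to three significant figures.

Q ≈ 18.3 kJ

Isothermal ⇒ ΔU = 0, so Q = W = nRT ln(V₂/V₁).
Q = (4.31)(8.314)(595) ln(74.6/31.6) = 21321 × 0.859 = 18314 J.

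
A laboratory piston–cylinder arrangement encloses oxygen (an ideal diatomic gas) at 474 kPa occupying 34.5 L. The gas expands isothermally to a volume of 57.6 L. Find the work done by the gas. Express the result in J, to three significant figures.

W ≈ 8380 J

Isothermal: W = nRT ln(V₂/V₁) = P₁V₁ ln(V₂/V₁).
P₁V₁ = (474 kPa)(34.5 L) = 16353 J.
W = 16353 × ln(57.6/34.5) = 16353 × 0.5126
W_by_gas = 8382 J.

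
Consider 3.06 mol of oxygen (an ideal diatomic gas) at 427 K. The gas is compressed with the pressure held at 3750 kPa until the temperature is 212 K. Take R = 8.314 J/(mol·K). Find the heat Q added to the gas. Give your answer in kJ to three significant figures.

Isobaric: W = nRΔT = (3.06)(8.314)(-215) = -5470 J.
ΔU = nCᵥΔT with Cᵥ = 5R/2: ΔU = (3.06)(20.79)(-215) = -13674 J.
Q = ΔU + W = -13674 − 5470 = -19144 J.

Q ≈ -19.1 kJ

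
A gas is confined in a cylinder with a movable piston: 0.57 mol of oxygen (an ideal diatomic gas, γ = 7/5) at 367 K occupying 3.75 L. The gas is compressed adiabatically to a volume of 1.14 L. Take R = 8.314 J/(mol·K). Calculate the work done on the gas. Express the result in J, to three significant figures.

Adiabatic: TV^(γ−1) = const with γ = 7/5.
T₂ = T₁ (V₁/V₂)^(γ−1) = 367 × (3.75/1.14)^0.4 = 367 × 1.61 = 590.9 K.
W_by = nCᵥ(T₁ − T₂) = (0.57)(20.79)(367 − 590.9) = -2653 J.
Work on gas = −W_by = 2653 J.

W ≈ 2650 J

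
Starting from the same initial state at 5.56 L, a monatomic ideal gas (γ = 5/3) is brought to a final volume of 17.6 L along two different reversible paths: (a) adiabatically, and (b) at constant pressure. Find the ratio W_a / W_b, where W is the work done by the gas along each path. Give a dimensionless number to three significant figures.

Path (a) adiabatic: W = P₁V₁(1 − (V₁/V₂)^(γ−1))/(γ−1) → W_a/(P₁V₁) = 0.8042.
Path (b) isobaric: W = P₁(V₂ − V₁) → W_b/(P₁V₁) = 2.165.
W_a / W_b = 0.8042 / 2.165 = 0.3714.

W_a / W_b ≈ 0.371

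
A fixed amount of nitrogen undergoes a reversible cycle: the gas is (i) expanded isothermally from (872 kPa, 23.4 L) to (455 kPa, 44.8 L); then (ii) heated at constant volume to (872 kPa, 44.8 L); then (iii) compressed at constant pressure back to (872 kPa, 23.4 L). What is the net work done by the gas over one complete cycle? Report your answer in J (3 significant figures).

W_net ≈ -5410 J

Leg (i): W = PᵢVᵢ ln(V_f/Vᵢ) = (20405) ln(44.8/23.4) = 13252 J.
Leg (ii): W = 0.
Leg (iii): W = PΔV = (872)(23.4 − 44.8) = -18661 J.
W_net = 13252 − 18661 = -5408 J.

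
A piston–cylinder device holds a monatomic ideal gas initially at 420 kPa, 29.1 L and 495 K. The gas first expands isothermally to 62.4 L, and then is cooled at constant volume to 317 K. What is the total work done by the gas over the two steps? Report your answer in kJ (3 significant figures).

W_total ≈ 9.32 kJ

Step 1 (isothermal): W = P₁V₁ ln(V₂/V₁) = (12222) ln(62.4/29.1) = 9323 J.
Step 2 (isochoric): W = 0 (constant volume).
W_total = 9323 + 0 = 9323 J.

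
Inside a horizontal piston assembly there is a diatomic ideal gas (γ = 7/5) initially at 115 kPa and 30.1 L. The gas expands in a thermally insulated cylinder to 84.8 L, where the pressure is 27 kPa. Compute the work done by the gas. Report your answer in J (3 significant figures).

W ≈ 2930 J

Adiabatic: W = (P₁V₁ − P₂V₂)/(γ − 1) with γ = 7/5.
P₁V₁ = 3462 J, P₂V₂ = 2290 J.
W = (3462 − 2290) / 0.4 = 2930 J.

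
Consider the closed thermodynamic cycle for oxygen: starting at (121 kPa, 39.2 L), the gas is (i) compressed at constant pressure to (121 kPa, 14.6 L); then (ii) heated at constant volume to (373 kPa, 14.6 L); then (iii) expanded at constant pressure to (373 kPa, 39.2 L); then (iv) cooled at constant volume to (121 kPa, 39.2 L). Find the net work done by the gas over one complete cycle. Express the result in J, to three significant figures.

Constant-volume legs do no work.
W(i) = (121)(14.6 − 39.2) = -2977 J; W(iii) = (373)(39.2 − 14.6) = 9176 J.
W_net = -2977 + 9176 = 6199 J (the clockwise enclosed area).

W_net ≈ 6200 J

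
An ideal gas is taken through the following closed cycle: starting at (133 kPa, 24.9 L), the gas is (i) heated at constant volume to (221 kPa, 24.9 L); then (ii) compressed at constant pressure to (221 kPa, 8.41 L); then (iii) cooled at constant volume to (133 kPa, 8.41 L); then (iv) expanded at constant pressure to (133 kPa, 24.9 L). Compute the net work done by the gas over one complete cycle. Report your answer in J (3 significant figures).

W_net ≈ -1450 J

Constant-volume legs do no work.
W(ii) = (221)(8.41 − 24.9) = -3644 J; W(iv) = (133)(24.9 − 8.41) = 2193 J.
W_net = -3644 + 2193 = -1451 J (the counter-clockwise enclosed area).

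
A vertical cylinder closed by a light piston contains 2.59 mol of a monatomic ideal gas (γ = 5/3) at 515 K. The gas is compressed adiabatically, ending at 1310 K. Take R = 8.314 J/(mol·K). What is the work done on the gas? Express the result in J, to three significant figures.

Adiabatic ⇒ Q = 0, so W_by = −ΔU = nCᵥ(T₁ − T₂).
Cᵥ = 3R/2 = 12.47 J/(mol·K).
W = (2.59)(12.47)(515 − 1310) = -25678 J.
Work on gas = −W_by = 25678 J.

W ≈ 25700 J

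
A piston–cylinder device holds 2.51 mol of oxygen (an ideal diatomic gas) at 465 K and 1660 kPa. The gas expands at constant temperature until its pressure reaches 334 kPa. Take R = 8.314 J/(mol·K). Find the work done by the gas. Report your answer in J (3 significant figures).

W ≈ 15600 J

Isothermal process: W = nRT ln(V₂/V₁) = nRT ln(P₁/P₂).
W = (2.51)(8.314)(465) × ln(1660/334)
  = 9704 × ln(4.97) = 9704 × 1.603
W_by_gas = 15559 J.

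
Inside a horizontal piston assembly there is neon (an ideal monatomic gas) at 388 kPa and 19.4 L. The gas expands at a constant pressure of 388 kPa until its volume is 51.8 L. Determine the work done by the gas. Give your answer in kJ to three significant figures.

W ≈ 12.6 kJ

Isobaric: W = P ΔV.
W = (388 kPa)(51.8 − 19.4 L) = (388)(32.4) = 12571 J.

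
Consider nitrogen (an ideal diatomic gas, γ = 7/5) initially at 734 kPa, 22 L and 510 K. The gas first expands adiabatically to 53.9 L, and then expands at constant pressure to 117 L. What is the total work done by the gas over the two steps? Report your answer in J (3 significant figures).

W_total ≈ 25400 J

Step 1 (adiabatic): W = (P₁V₁ − P₂V₂)/(γ−1) = (16148 − 11284)/0.4 = 12161 J.
After step 1: P = 209.3 kPa, V = 53.9 L, T = 356.4 K.
Step 2 (isobaric): W = PΔV = (209.3 kPa)(117 − 53.9 L) = 13210 J.
W_total = 12161 + 13210 = 25370 J.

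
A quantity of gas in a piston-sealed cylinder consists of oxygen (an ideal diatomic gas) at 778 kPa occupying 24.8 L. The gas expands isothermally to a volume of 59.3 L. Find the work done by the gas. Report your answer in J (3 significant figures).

W ≈ 16800 J

Isothermal: W = nRT ln(V₂/V₁) = P₁V₁ ln(V₂/V₁).
P₁V₁ = (778 kPa)(24.8 L) = 19294 J.
W = 19294 × ln(59.3/24.8) = 19294 × 0.8718
W_by_gas = 16820 J.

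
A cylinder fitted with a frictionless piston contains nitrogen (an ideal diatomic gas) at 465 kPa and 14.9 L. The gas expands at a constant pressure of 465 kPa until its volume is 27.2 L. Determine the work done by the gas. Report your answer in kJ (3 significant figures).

Isobaric: W = P ΔV.
W = (465 kPa)(27.2 − 14.9 L) = (465)(12.3) = 5719 J.

W ≈ 5.72 kJ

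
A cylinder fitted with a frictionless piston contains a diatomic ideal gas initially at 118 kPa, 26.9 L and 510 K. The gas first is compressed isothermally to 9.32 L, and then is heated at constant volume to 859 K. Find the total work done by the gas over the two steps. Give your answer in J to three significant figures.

Step 1 (isothermal): W = P₁V₁ ln(V₂/V₁) = (3174) ln(9.32/26.9) = -3365 J.
Step 2 (isochoric): W = 0 (constant volume).
W_total = -3365 + 0 = -3365 J.

W_total ≈ -3360 J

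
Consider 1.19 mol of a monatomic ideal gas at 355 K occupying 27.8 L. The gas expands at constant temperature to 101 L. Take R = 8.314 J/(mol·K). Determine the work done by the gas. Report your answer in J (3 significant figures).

W ≈ 4530 J

Isothermal: W = nRT ln(V₂/V₁).
W = (1.19)(8.314)(355) × ln(101/27.8)
  = 3512 × 1.29
W_by_gas = 4531 J.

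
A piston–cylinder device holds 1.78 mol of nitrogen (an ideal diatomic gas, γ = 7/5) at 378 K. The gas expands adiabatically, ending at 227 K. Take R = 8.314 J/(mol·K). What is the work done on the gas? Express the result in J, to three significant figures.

Adiabatic ⇒ Q = 0, so W_by = −ΔU = nCᵥ(T₁ − T₂).
Cᵥ = 5R/2 = 20.79 J/(mol·K).
W = (1.78)(20.79)(378 − 227) = 5587 J.
Work on gas = −W_by = -5587 J.

W ≈ -5590 J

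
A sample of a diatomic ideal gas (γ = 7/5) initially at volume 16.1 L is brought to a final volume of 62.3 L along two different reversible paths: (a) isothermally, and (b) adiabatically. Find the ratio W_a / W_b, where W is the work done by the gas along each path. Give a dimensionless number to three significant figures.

W_a / W_b ≈ 1.29

Path (a) isothermal: W = P₁V₁ ln(V₂/V₁) → W_a/(P₁V₁) = 1.353.
Path (b) adiabatic: W = P₁V₁(1 − (V₁/V₂)^(γ−1))/(γ−1) → W_b/(P₁V₁) = 1.045.
W_a / W_b = 1.353 / 1.045 = 1.295.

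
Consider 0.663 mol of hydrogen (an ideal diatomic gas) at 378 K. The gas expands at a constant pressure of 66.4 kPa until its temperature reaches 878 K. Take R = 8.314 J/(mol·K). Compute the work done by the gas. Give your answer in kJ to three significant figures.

Isobaric: W = P ΔV = nR ΔT.
W = (0.663)(8.314)(878 − 378) = 2756 J.

W ≈ 2.76 kJ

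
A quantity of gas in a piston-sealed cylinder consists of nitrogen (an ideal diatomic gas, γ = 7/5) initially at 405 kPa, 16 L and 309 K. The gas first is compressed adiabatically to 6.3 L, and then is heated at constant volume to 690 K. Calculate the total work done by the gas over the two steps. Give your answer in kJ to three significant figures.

W_total ≈ -7.32 kJ

Step 1 (adiabatic): W = (P₁V₁ − P₂V₂)/(γ−1) = (6480 − 9408)/0.4 = -7319 J.
Step 2 (isochoric): W = 0 (constant volume).
W_total = -7319 + 0 = -7319 J.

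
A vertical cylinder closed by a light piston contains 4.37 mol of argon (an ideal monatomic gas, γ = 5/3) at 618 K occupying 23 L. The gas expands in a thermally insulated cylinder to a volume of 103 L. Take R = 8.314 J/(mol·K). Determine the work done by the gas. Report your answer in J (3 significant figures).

Adiabatic: TV^(γ−1) = const with γ = 5/3.
T₂ = T₁ (V₁/V₂)^(γ−1) = 618 × (23/103)^0.667 = 618 × 0.3681 = 227.5 K.
W_by = nCᵥ(T₁ − T₂) = (4.37)(12.47)(618 − 227.5) = 21283 J.

W ≈ 21300 J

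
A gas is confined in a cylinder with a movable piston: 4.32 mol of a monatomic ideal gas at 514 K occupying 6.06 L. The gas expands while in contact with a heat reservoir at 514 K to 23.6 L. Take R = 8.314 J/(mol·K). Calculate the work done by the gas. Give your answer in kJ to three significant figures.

W ≈ 25.1 kJ

Isothermal: W = nRT ln(V₂/V₁).
W = (4.32)(8.314)(514) × ln(23.6/6.06)
  = 18461 × 1.36
W_by_gas = 25099 J.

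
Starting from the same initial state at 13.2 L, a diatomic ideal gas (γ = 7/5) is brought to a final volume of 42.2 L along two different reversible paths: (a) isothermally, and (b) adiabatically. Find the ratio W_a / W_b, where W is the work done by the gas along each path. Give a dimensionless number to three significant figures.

W_a / W_b ≈ 1.25

Path (a) isothermal: W = P₁V₁ ln(V₂/V₁) → W_a/(P₁V₁) = 1.162.
Path (b) adiabatic: W = P₁V₁(1 − (V₁/V₂)^(γ−1))/(γ−1) → W_b/(P₁V₁) = 0.9295.
W_a / W_b = 1.162 / 0.9295 = 1.25.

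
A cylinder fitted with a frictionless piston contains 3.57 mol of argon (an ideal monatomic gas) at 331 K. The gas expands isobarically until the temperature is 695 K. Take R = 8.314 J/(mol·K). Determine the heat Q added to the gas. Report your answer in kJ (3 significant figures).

Q ≈ 27.0 kJ

Isobaric: W = nRΔT = (3.57)(8.314)(364) = 10804 J.
ΔU = nCᵥΔT with Cᵥ = 3R/2: ΔU = (3.57)(12.47)(364) = 16206 J.
Q = ΔU + W = 16206 + 10804 = 27010 J.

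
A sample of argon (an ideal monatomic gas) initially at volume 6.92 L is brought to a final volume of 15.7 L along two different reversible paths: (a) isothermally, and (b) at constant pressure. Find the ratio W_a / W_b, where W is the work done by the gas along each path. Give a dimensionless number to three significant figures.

Path (a) isothermal: W = P₁V₁ ln(V₂/V₁) → W_a/(P₁V₁) = 0.8192.
Path (b) isobaric: W = P₁(V₂ − V₁) → W_b/(P₁V₁) = 1.269.
W_a / W_b = 0.8192 / 1.269 = 0.6457.

W_a / W_b ≈ 0.646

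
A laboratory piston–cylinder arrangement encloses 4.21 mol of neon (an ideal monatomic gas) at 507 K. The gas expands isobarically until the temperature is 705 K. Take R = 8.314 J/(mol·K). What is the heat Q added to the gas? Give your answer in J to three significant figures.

Isobaric: W = nRΔT = (4.21)(8.314)(198) = 6930 J.
ΔU = nCᵥΔT with Cᵥ = 3R/2: ΔU = (4.21)(12.47)(198) = 10396 J.
Q = ΔU + W = 10396 + 6930 = 17326 J.

Q ≈ 17300 J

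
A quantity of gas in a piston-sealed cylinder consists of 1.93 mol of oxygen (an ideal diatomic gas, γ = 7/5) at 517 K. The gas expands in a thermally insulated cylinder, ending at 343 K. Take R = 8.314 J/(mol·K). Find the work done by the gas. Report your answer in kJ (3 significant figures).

Adiabatic ⇒ Q = 0, so W_by = −ΔU = nCᵥ(T₁ − T₂).
Cᵥ = 5R/2 = 20.79 J/(mol·K).
W = (1.93)(20.79)(517 − 343) = 6980 J.

W ≈ 6.98 kJ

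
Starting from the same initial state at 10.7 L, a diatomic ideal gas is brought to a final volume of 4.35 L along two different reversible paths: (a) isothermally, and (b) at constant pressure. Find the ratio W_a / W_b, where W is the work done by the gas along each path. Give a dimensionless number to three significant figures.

Path (a) isothermal: W = P₁V₁ ln(V₂/V₁) → W_a/(P₁V₁) = -0.9001.
Path (b) isobaric: W = P₁(V₂ − V₁) → W_b/(P₁V₁) = -0.5935.
W_a / W_b = -0.9001 / -0.5935 = 1.517.

W_a / W_b ≈ 1.52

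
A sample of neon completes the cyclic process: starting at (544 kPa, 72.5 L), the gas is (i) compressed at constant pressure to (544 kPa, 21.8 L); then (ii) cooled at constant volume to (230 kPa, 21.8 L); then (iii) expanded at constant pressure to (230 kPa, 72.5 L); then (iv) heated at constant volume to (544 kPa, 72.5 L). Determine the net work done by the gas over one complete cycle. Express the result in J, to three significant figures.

Constant-volume legs do no work.
W(i) = (544)(21.8 − 72.5) = -27581 J; W(iii) = (230)(72.5 − 21.8) = 11661 J.
W_net = -27581 + 11661 = -15920 J (the counter-clockwise enclosed area).

W_net ≈ -15900 J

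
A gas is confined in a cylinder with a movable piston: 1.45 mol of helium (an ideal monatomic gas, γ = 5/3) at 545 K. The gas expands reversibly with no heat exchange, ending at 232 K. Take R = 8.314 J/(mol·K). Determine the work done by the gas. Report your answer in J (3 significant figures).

Adiabatic ⇒ Q = 0, so W_by = −ΔU = nCᵥ(T₁ − T₂).
Cᵥ = 3R/2 = 12.47 J/(mol·K).
W = (1.45)(12.47)(545 − 232) = 5660 J.

W ≈ 5660 J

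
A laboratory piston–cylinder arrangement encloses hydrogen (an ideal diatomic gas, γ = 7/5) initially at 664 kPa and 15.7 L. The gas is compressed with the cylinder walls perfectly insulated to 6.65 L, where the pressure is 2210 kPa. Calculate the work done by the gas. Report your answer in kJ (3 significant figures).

W ≈ -10.7 kJ

Adiabatic: W = (P₁V₁ − P₂V₂)/(γ − 1) with γ = 7/5.
P₁V₁ = 10425 J, P₂V₂ = 14696 J.
W = (10425 − 14696) / 0.4 = -10679 J.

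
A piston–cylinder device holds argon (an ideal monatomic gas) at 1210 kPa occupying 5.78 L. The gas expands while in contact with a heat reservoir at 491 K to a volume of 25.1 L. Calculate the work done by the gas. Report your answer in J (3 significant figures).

Isothermal: W = nRT ln(V₂/V₁) = P₁V₁ ln(V₂/V₁).
P₁V₁ = (1210 kPa)(5.78 L) = 6994 J.
W = 6994 × ln(25.1/5.78) = 6994 × 1.468
W_by_gas = 10270 J.

W ≈ 10300 J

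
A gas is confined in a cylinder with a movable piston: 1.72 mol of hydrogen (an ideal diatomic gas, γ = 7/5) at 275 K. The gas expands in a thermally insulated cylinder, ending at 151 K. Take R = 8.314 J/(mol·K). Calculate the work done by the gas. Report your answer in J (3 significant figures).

W ≈ 4430 J

Adiabatic ⇒ Q = 0, so W_by = −ΔU = nCᵥ(T₁ − T₂).
Cᵥ = 5R/2 = 20.79 J/(mol·K).
W = (1.72)(20.79)(275 − 151) = 4433 J.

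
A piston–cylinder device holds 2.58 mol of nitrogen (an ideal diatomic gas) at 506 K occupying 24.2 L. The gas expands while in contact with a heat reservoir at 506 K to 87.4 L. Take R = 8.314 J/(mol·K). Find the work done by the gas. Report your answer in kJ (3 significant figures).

Isothermal: W = nRT ln(V₂/V₁).
W = (2.58)(8.314)(506) × ln(87.4/24.2)
  = 10854 × 1.284
W_by_gas = 13938 J.

W ≈ 13.9 kJ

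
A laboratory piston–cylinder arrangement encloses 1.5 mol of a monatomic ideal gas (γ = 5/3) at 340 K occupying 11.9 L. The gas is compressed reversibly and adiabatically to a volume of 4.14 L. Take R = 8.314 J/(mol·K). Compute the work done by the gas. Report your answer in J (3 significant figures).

W ≈ -6500 J

Adiabatic: TV^(γ−1) = const with γ = 5/3.
T₂ = T₁ (V₁/V₂)^(γ−1) = 340 × (11.9/4.14)^0.667 = 340 × 2.022 = 687.3 K.
W_by = nCᵥ(T₁ − T₂) = (1.5)(12.47)(340 − 687.3) = -6498 J.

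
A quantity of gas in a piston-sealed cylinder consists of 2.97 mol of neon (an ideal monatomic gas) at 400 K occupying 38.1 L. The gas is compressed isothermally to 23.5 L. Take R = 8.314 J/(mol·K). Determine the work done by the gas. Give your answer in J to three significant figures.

W ≈ -4770 J

Isothermal: W = nRT ln(V₂/V₁).
W = (2.97)(8.314)(400) × ln(23.5/38.1)
  = 9877 × -0.4832
W_by_gas = -4773 J.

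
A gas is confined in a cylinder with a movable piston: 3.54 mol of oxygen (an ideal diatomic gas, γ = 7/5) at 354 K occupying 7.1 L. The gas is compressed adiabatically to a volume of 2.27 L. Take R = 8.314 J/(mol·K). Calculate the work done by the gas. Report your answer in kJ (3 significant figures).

Adiabatic: TV^(γ−1) = const with γ = 7/5.
T₂ = T₁ (V₁/V₂)^(γ−1) = 354 × (7.1/2.27)^0.4 = 354 × 1.578 = 558.6 K.
W_by = nCᵥ(T₁ − T₂) = (3.54)(20.79)(354 − 558.6) = -15054 J.

W ≈ -15.1 kJ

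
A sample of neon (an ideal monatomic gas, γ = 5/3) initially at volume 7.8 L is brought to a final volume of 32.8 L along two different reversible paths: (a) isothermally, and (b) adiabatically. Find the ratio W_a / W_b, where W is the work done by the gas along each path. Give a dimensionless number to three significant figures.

W_a / W_b ≈ 1.55

Path (a) isothermal: W = P₁V₁ ln(V₂/V₁) → W_a/(P₁V₁) = 1.436.
Path (b) adiabatic: W = P₁V₁(1 − (V₁/V₂)^(γ−1))/(γ−1) → W_b/(P₁V₁) = 0.9242.
W_a / W_b = 1.436 / 0.9242 = 1.554.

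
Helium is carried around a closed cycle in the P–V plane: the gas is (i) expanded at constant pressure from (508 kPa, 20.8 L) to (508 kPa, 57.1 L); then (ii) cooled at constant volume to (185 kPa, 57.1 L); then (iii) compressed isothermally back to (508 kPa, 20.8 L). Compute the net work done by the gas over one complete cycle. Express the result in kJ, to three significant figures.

Leg (i): W = PΔV = (508)(57.1 − 20.8) = 18440 J.
Leg (ii): W = 0.
Leg (iii): W = PᵢVᵢ ln(V_f/Vᵢ) = (10564) ln(20.8/57.1) = -10668 J.
W_net = 18440 − 10668 = 7773 J.

W_net ≈ 7.77 kJ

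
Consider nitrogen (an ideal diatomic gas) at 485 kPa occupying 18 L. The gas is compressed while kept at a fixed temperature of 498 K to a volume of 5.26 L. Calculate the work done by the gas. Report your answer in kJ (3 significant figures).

Isothermal: W = nRT ln(V₂/V₁) = P₁V₁ ln(V₂/V₁).
P₁V₁ = (485 kPa)(18 L) = 8730 J.
W = 8730 × ln(5.26/18) = 8730 × -1.23
W_by_gas = -10740 J.

W ≈ -10.7 kJ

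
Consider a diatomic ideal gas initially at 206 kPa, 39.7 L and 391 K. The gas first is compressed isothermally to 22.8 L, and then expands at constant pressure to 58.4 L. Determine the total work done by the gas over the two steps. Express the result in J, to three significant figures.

W_total ≈ 8230 J

Step 1 (isothermal): W = P₁V₁ ln(V₂/V₁) = (8178) ln(22.8/39.7) = -4536 J.
After step 1: P = 358.7 kPa, V = 22.8 L, T = 391 K.
Step 2 (isobaric): W = PΔV = (358.7 kPa)(58.4 − 22.8 L) = 12769 J.
W_total = -4536 + 12769 = 8234 J.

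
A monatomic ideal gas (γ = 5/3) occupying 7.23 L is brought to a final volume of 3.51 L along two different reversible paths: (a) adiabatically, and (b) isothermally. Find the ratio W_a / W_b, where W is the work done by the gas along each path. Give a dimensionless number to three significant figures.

W_a / W_b ≈ 1.28

Path (a) adiabatic: W = P₁V₁(1 − (V₁/V₂)^(γ−1))/(γ−1) → W_a/(P₁V₁) = -0.9284.
Path (b) isothermal: W = P₁V₁ ln(V₂/V₁) → W_b/(P₁V₁) = -0.7226.
W_a / W_b = -0.9284 / -0.7226 = 1.285.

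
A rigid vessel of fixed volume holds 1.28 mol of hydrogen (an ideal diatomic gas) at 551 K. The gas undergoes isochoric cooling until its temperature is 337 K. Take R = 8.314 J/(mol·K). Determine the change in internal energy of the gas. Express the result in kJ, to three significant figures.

ΔU ≈ -5.69 kJ

Constant volume ⇒ W = 0, so Q = ΔU = nCᵥΔT with Cᵥ = 5R/2 = 20.79 J/(mol·K).
ΔU = (1.28)(20.79)(337 − 551) = -5693 J.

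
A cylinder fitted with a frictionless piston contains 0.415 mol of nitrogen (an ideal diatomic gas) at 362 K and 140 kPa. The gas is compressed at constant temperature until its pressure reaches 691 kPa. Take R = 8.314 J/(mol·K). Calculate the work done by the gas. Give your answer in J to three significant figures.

W ≈ -1990 J

Isothermal process: W = nRT ln(V₂/V₁) = nRT ln(P₁/P₂).
W = (0.415)(8.314)(362) × ln(140/691)
  = 1249 × ln(0.2026) = 1249 × -1.596
W_by_gas = -1994 J.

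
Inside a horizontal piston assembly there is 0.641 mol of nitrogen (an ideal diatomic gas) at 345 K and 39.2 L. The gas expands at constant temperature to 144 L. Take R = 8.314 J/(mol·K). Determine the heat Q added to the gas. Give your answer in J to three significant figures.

Q ≈ 2390 J

Isothermal ⇒ ΔU = 0, so Q = W = nRT ln(V₂/V₁).
Q = (0.641)(8.314)(345) ln(144/39.2) = 1839 × 1.301 = 2392 J.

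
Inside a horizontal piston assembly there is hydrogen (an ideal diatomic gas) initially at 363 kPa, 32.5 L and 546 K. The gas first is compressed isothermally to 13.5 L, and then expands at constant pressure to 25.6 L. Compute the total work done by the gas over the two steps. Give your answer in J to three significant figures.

W_total ≈ 209 J

Step 1 (isothermal): W = P₁V₁ ln(V₂/V₁) = (11798) ln(13.5/32.5) = -10365 J.
After step 1: P = 873.9 kPa, V = 13.5 L, T = 546 K.
Step 2 (isobaric): W = PΔV = (873.9 kPa)(25.6 − 13.5 L) = 10574 J.
W_total = -10365 + 10574 = 209.4 J.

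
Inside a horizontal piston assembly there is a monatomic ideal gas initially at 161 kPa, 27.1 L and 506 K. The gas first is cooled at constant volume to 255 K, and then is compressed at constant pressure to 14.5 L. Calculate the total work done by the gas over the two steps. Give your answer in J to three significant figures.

W_total ≈ -1020 J

Step 1 (isochoric): W = 0 (constant volume).
After step 1: P = 81.14 kPa (V unchanged).
Step 2 (isobaric): W = PΔV = (81.14 kPa)(14.5 − 27.1 L) = -1022 J.
W_total = 0 − 1022 = -1022 J.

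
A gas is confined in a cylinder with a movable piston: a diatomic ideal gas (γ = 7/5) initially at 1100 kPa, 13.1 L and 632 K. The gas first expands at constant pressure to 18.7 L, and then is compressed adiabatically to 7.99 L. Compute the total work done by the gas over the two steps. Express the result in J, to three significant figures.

Step 1 (isobaric): W = PΔV = (1100 kPa)(18.7 − 13.1 L) = 6160 J.
After step 1: P = 1100 kPa, V = 18.7 L, T = 902.2 K.
Step 2 (adiabatic): W = (P₁V₁ − P₂V₂)/(γ−1) = (20570 − 28904)/0.4 = -20834 J.
W_total = 6160 − 20834 = -14674 J.

W_total ≈ -14700 J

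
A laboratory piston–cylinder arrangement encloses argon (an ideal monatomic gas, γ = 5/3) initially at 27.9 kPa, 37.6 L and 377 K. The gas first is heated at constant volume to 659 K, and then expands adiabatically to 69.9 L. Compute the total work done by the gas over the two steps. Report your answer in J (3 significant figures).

W_total ≈ 931 J

Step 1 (isochoric): W = 0 (constant volume).
After step 1: P = 48.77 kPa (V unchanged).
Step 2 (adiabatic): W = (P₁V₁ − P₂V₂)/(γ−1) = (1834 − 1213)/0.667 = 931.3 J.
W_total = 0 + 931.3 = 931.3 J.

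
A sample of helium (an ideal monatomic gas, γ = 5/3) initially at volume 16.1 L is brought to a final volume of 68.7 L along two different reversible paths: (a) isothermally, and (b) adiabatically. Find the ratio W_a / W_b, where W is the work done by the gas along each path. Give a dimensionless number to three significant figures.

W_a / W_b ≈ 1.56

Path (a) isothermal: W = P₁V₁ ln(V₂/V₁) → W_a/(P₁V₁) = 1.451.
Path (b) adiabatic: W = P₁V₁(1 − (V₁/V₂)^(γ−1))/(γ−1) → W_b/(P₁V₁) = 0.9298.
W_a / W_b = 1.451 / 0.9298 = 1.56.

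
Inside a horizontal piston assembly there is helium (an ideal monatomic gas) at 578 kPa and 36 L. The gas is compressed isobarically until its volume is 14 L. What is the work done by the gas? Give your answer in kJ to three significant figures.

Isobaric: W = P ΔV.
W = (578 kPa)(14 − 36 L) = (578)(-22) = -12716 J.

W ≈ -12.7 kJ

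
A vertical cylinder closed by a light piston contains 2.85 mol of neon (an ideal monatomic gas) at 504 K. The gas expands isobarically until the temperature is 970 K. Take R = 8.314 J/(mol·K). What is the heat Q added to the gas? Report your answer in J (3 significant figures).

Q ≈ 27600 J

Isobaric: W = nRΔT = (2.85)(8.314)(466) = 11042 J.
ΔU = nCᵥΔT with Cᵥ = 3R/2: ΔU = (2.85)(12.47)(466) = 16563 J.
Q = ΔU + W = 16563 + 11042 = 27605 J.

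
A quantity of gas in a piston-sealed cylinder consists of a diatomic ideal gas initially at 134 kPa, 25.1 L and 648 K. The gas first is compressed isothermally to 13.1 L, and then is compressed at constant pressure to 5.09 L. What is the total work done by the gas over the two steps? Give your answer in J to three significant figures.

Step 1 (isothermal): W = P₁V₁ ln(V₂/V₁) = (3363) ln(13.1/25.1) = -2187 J.
After step 1: P = 256.7 kPa, V = 13.1 L, T = 648 K.
Step 2 (isobaric): W = PΔV = (256.7 kPa)(5.09 − 13.1 L) = -2057 J.
W_total = -2187 − 2057 = -4244 J.

W_total ≈ -4240 J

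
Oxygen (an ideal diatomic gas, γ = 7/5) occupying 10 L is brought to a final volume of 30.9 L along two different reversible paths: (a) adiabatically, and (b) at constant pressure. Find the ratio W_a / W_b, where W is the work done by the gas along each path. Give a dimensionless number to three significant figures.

W_a / W_b ≈ 0.434

Path (a) adiabatic: W = P₁V₁(1 − (V₁/V₂)^(γ−1))/(γ−1) → W_a/(P₁V₁) = 0.908.
Path (b) isobaric: W = P₁(V₂ − V₁) → W_b/(P₁V₁) = 2.09.
W_a / W_b = 0.908 / 2.09 = 0.4344.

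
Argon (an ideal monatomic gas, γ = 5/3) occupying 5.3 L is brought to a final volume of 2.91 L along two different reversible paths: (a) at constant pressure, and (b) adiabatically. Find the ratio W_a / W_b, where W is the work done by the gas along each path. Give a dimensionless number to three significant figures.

Path (a) isobaric: W = P₁(V₂ − V₁) → W_a/(P₁V₁) = -0.4509.
Path (b) adiabatic: W = P₁V₁(1 − (V₁/V₂)^(γ−1))/(γ−1) → W_b/(P₁V₁) = -0.7371.
W_a / W_b = -0.4509 / -0.7371 = 0.6118.

W_a / W_b ≈ 0.612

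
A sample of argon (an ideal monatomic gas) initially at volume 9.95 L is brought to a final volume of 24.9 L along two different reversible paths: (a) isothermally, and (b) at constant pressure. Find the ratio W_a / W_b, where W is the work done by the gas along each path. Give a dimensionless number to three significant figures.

Path (a) isothermal: W = P₁V₁ ln(V₂/V₁) → W_a/(P₁V₁) = 0.9173.
Path (b) isobaric: W = P₁(V₂ − V₁) → W_b/(P₁V₁) = 1.503.
W_a / W_b = 0.9173 / 1.503 = 0.6105.

W_a / W_b ≈ 0.611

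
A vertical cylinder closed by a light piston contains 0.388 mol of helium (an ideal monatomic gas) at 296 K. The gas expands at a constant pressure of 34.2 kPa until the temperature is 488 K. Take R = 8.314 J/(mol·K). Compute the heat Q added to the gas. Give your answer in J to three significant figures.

Isobaric: W = nRΔT = (0.388)(8.314)(192) = 619.4 J.
ΔU = nCᵥΔT with Cᵥ = 3R/2: ΔU = (0.388)(12.47)(192) = 929 J.
Q = ΔU + W = 929 + 619.4 = 1548 J.

Q ≈ 1550 J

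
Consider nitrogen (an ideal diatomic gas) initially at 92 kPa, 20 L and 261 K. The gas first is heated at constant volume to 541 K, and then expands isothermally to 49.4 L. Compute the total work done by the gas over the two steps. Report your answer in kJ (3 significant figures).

Step 1 (isochoric): W = 0 (constant volume).
After step 1: P = 190.7 kPa (V unchanged).
Step 2 (isothermal): W = P₁V₁ ln(V₂/V₁) = (3814) ln(49.4/20) = 3449 J.
W_total = 0 + 3449 = 3449 J.

W_total ≈ 3.45 kJ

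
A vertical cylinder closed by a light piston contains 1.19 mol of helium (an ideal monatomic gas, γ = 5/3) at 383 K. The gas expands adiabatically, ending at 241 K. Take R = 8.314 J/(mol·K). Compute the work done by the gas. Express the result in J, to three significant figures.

Adiabatic ⇒ Q = 0, so W_by = −ΔU = nCᵥ(T₁ − T₂).
Cᵥ = 3R/2 = 12.47 J/(mol·K).
W = (1.19)(12.47)(383 − 241) = 2107 J.

W ≈ 2110 J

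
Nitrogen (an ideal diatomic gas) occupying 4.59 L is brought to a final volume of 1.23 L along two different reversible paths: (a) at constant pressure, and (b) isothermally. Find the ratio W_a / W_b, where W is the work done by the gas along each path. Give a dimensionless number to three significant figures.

W_a / W_b ≈ 0.556

Path (a) isobaric: W = P₁(V₂ − V₁) → W_a/(P₁V₁) = -0.732.
Path (b) isothermal: W = P₁V₁ ln(V₂/V₁) → W_b/(P₁V₁) = -1.317.
W_a / W_b = -0.732 / -1.317 = 0.5559.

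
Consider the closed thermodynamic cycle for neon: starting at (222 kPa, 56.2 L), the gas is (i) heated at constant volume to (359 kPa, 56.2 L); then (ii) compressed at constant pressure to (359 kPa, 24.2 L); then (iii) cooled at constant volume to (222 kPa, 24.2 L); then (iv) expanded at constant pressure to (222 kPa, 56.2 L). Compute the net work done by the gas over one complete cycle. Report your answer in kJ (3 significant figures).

W_net ≈ -4.38 kJ

Constant-volume legs do no work.
W(ii) = (359)(24.2 − 56.2) = -11488 J; W(iv) = (222)(56.2 − 24.2) = 7104 J.
W_net = -11488 + 7104 = -4384 J (the counter-clockwise enclosed area).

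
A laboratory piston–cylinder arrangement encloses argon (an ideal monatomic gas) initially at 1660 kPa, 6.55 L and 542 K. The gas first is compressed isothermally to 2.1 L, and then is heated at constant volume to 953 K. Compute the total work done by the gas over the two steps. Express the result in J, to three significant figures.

W_total ≈ -12400 J

Step 1 (isothermal): W = P₁V₁ ln(V₂/V₁) = (10873) ln(2.1/6.55) = -12368 J.
Step 2 (isochoric): W = 0 (constant volume).
W_total = -12368 + 0 = -12368 J.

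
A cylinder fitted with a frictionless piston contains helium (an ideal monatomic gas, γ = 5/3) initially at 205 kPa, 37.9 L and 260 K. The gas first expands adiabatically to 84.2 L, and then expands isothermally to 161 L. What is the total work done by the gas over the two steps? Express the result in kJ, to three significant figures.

W_total ≈ 7.77 kJ

Step 1 (adiabatic): W = (P₁V₁ − P₂V₂)/(γ−1) = (7770 − 4563)/0.667 = 4809 J.
After step 1: P = 54.2 kPa, V = 84.2 L, T = 152.7 K.
Step 2 (isothermal): W = P₁V₁ ln(V₂/V₁) = (4563) ln(161/84.2) = 2958 J.
W_total = 4809 + 2958 = 7767 J.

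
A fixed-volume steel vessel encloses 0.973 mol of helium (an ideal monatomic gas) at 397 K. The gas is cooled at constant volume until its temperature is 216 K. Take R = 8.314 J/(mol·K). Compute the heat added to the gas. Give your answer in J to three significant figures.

Constant volume ⇒ W = 0, so Q = ΔU = nCᵥΔT with Cᵥ = 3R/2 = 12.47 J/(mol·K).
ΔU = (0.973)(12.47)(216 − 397) = -2196 J.

Q ≈ -2200 J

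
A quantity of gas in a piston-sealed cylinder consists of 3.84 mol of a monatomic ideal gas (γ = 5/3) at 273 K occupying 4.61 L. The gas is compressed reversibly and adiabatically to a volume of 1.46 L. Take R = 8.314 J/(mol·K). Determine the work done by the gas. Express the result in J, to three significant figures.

W ≈ -15100 J

Adiabatic: TV^(γ−1) = const with γ = 5/3.
T₂ = T₁ (V₁/V₂)^(γ−1) = 273 × (4.61/1.46)^0.667 = 273 × 2.152 = 587.6 K.
W_by = nCᵥ(T₁ − T₂) = (3.84)(12.47)(273 − 587.6) = -15064 J.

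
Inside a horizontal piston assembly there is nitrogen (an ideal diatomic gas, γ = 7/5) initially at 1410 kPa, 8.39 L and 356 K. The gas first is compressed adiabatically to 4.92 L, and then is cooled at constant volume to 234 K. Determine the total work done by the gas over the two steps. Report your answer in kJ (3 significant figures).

W_total ≈ -7.04 kJ

Step 1 (adiabatic): W = (P₁V₁ − P₂V₂)/(γ−1) = (11830 − 14645)/0.4 = -7039 J.
Step 2 (isochoric): W = 0 (constant volume).
W_total = -7039 + 0 = -7039 J.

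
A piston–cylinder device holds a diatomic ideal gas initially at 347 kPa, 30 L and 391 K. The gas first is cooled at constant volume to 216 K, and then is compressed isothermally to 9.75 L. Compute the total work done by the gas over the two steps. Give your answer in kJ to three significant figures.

W_total ≈ -6.46 kJ

Step 1 (isochoric): W = 0 (constant volume).
After step 1: P = 191.7 kPa (V unchanged).
Step 2 (isothermal): W = P₁V₁ ln(V₂/V₁) = (5751) ln(9.75/30) = -6463 J.
W_total = 0 − 6463 = -6463 J.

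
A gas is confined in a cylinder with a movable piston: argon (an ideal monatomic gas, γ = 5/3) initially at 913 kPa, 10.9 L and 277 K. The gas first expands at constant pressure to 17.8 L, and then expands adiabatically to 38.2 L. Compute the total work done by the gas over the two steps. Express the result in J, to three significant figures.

Step 1 (isobaric): W = PΔV = (913 kPa)(17.8 − 10.9 L) = 6300 J.
After step 1: P = 913 kPa, V = 17.8 L, T = 452.3 K.
Step 2 (adiabatic): W = (P₁V₁ − P₂V₂)/(γ−1) = (16251 − 9768)/0.667 = 9725 J.
W_total = 6300 + 9725 = 16025 J.

W_total ≈ 16000 J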